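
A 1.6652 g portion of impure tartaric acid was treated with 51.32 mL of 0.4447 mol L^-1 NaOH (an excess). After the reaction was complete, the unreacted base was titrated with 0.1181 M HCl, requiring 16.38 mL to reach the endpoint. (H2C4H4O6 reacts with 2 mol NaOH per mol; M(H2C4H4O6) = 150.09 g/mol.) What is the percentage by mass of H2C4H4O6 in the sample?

Total n(NaOH) added = 0.4447 x 0.05132 = 0.02282 mol.
n(HCl) used = 0.1181 x 0.01638 = 0.001934 mol, which equals the excess n(NaOH).
So n(NaOH) consumed by the sample = 0.02282 - 0.001934 = 0.02089 mol.
n(H2C4H4O6) = 0.02089 / 2 = 0.01044 mol.
mass H2C4H4O6 = 0.01044 x 150.09 = 1.568 g, so %H2C4H4O6 = 1.568/1.6652 x 100 = 94.1%.

94.1%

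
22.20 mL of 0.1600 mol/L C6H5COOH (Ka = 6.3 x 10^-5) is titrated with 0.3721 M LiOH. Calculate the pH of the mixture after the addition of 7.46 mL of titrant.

Initial n(C6H5COOH) = 0.1600 x 0.02220 = 0.003552 mol.
n(LiOH) added = 0.3721 x 0.007460 = 0.002776 mol, converting that many moles of C6H5COOH to C6H5COO-.
Remaining n(C6H5COOH) = 0.0007761 mol; n(C6H5COO-) = 0.002776 mol.
By Henderson-Hasselbalch, pH = pKa + log([A^-]/[HA]) = 4.20 + log(0.002776/0.0007761) = 4.20 + (+0.55) = 4.75.

4.75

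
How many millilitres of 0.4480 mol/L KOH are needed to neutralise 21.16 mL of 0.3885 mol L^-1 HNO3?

18.3 mL

n(HNO3) = 0.3885 mol/L x 0.02116 L = 0.008221 mol.
At equivalence n(KOH) = n(HNO3) = 0.008221 mol.
V(KOH) = 0.008221 / 0.4480 = 0.01835 L = 18.3 mL.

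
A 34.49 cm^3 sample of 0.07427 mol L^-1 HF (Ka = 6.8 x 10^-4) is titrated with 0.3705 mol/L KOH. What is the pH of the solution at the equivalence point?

7.98

n(HF) = 0.07427 x 0.03449 = 0.002562 mol; V(KOH) at equivalence = 0.002562/0.3705 = 0.006914 L.
At equivalence all the acid is converted to F-; total volume = 0.03449 + 0.006914 = 0.04140 L, so [F-] = 0.002562/0.04140 = 0.06187 M.
Kb = Kw/Ka = 1.0e-14 / 6.8 x 10^-4 = 1.47e-11.
[OH^-] = sqrt(Kb x [F-]) = sqrt(1.47e-11 x 0.06187) = 9.54e-7 M.
pOH = 6.02, so pH = 14.00 - 6.02 = 7.98.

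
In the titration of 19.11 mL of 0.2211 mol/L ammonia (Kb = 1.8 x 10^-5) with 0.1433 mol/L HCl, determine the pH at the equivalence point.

5.16

n(NH3) = 0.2211 x 0.01911 = 0.004225 mol; V(HCl) at equivalence = 0.004225/0.1433 = 0.02949 L.
At equivalence the base is fully converted to NH4+; total volume = 0.04860 L, so [NH4+] = 0.004225/0.04860 = 0.08695 M.
Ka(NH4+) = Kw/Kb = 1.0e-14 / 1.8 x 10^-5 = 5.56e-10.
[H^+] = sqrt(Ka x [NH4+]) = sqrt(5.56e-10 x 0.08695) = 6.95e-6 M.
pH = -log(6.95e-6) = 5.16.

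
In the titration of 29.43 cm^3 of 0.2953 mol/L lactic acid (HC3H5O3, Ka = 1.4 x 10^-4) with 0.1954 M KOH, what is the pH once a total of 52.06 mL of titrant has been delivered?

n(acid) = 0.2953 x 0.02943 = 0.008691 mol; n(KOH) added = 0.1954 x 0.05206 = 0.01017 mol.
Base is in excess by 0.01017 - 0.008691 = 0.001482 mol in a total volume of 0.08149 L.
[OH^-] = 0.001482/0.08149 = 0.01818 M, so pOH = 1.74 and pH = 14.00 - 1.74 = 12.26.

12.26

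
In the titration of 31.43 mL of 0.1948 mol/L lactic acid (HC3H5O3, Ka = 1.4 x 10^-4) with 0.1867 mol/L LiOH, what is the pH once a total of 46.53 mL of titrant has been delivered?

n(acid) = 0.1948 x 0.03143 = 0.006123 mol; n(LiOH) added = 0.1867 x 0.04653 = 0.008687 mol.
Base is in excess by 0.008687 - 0.006123 = 0.002565 mol in a total volume of 0.07796 L.
[OH^-] = 0.002565/0.07796 = 0.03290 M, so pOH = 1.48 and pH = 14.00 - 1.48 = 12.52.

12.52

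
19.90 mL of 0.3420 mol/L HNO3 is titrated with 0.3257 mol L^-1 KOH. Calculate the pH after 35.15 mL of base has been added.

12.93

n(acid) = 0.3420 x 0.01990 = 0.006806 mol; n(KOH) added = 0.3257 x 0.03515 = 0.01145 mol.
Base is in excess by 0.01145 - 0.006806 = 0.004643 mol in a total volume of 0.05505 L.
[OH^-] = 0.004643/0.05505 = 0.08433 M, so pOH = 1.07 and pH = 14.00 - 1.07 = 12.93.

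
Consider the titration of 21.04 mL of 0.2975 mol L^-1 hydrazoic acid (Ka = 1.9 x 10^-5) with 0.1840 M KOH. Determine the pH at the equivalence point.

8.89

n(HN3) = 0.2975 x 0.02104 = 0.006259 mol; V(KOH) at equivalence = 0.006259/0.1840 = 0.03402 L.
At equivalence all the acid is converted to N3-; total volume = 0.02104 + 0.03402 = 0.05506 L, so [N3-] = 0.006259/0.05506 = 0.1137 M.
Kb = Kw/Ka = 1.0e-14 / 1.9 x 10^-5 = 5.26e-10.
[OH^-] = sqrt(Kb x [N3-]) = sqrt(5.26e-10 x 0.1137) = 7.74e-6 M.
pOH = 5.11, so pH = 14.00 - 5.11 = 8.89.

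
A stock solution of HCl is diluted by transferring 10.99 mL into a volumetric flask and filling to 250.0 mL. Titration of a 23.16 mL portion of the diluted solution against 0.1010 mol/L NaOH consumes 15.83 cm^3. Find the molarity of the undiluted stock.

1.57 M

n(NaOH) = 0.1010 x 0.01583 = 0.001599 mol.
n(HCl) in the aliquot = 0.001599 mol.
[diluted HCl] = 0.001599 / 0.02316 = 0.06903 M.
Dilution factor = 250.0/10.99 = 22.75, so [stock] = 0.06903 x 22.75 = 1.57 M.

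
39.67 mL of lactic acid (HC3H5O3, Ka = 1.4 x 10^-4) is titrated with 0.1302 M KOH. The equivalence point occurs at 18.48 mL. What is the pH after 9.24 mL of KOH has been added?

9.24 mL is exactly half the equivalence volume (18.48/2), i.e. the half-equivalence point.
There, n(HA) = n(A^-), so pH = pKa = -log(1.4 x 10^-4) = 3.85.

3.85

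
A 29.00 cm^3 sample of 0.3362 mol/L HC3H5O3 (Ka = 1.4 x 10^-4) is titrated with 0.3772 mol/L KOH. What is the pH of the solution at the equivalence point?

n(HC3H5O3) = 0.3362 x 0.02900 = 0.009750 mol; V(KOH) at equivalence = 0.009750/0.3772 = 0.02585 L.
At equivalence all the acid is converted to C3H5O3-; total volume = 0.02900 + 0.02585 = 0.05485 L, so [C3H5O3-] = 0.009750/0.05485 = 0.1778 M.
Kb = Kw/Ka = 1.0e-14 / 1.4 x 10^-4 = 7.14e-11.
[OH^-] = sqrt(Kb x [C3H5O3-]) = sqrt(7.14e-11 x 0.1778) = 3.56e-6 M.
pOH = 5.45, so pH = 14.00 - 5.45 = 8.55.

8.55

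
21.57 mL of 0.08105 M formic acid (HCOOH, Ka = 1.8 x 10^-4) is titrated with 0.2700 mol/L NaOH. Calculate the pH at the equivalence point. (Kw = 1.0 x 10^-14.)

8.27

n(HCOOH) = 0.08105 x 0.02157 = 0.001748 mol; V(NaOH) at equivalence = 0.001748/0.2700 = 0.006475 L.
At equivalence all the acid is converted to HCOO-; total volume = 0.02157 + 0.006475 = 0.02804 L, so [HCOO-] = 0.001748/0.02804 = 0.06234 M.
Kb = Kw/Ka = 1.0e-14 / 1.8 x 10^-4 = 5.56e-11.
[OH^-] = sqrt(Kb x [HCOO-]) = sqrt(5.56e-11 x 0.06234) = 1.86e-6 M.
pOH = 5.73, so pH = 14.00 - 5.73 = 8.27.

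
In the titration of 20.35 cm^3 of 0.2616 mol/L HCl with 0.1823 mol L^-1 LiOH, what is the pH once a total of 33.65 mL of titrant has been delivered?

12.18

n(acid) = 0.2616 x 0.02035 = 0.005324 mol; n(LiOH) added = 0.1823 x 0.03365 = 0.006134 mol.
Base is in excess by 0.006134 - 0.005324 = 0.0008108 mol in a total volume of 0.05400 L.
[OH^-] = 0.0008108/0.05400 = 0.01502 M, so pOH = 1.82 and pH = 14.00 - 1.82 = 12.18.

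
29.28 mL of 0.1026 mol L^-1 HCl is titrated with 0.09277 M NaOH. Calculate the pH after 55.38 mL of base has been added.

12.40

n(acid) = 0.1026 x 0.02928 = 0.003004 mol; n(NaOH) added = 0.09277 x 0.05538 = 0.005138 mol.
Base is in excess by 0.005138 - 0.003004 = 0.002133 mol in a total volume of 0.08466 L.
[OH^-] = 0.002133/0.08466 = 0.02520 M, so pOH = 1.60 and pH = 14.00 - 1.60 = 12.40.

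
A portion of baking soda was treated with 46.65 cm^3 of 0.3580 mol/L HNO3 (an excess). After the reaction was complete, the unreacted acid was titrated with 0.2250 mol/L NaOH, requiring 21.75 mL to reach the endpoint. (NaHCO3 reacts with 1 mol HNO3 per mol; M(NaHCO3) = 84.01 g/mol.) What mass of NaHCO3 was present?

0.992 g

Total n(HNO3) added = 0.3580 x 0.04665 = 0.01670 mol.
n(NaOH) used = 0.2250 x 0.02175 = 0.004894 mol, which equals the excess n(HNO3).
So n(HNO3) consumed by the sample = 0.01670 - 0.004894 = 0.01181 mol.
n(NaHCO3) = 0.01181 / 1 = 0.01181 mol.
mass = 0.01181 mol x 84.01 g/mol = 0.992 g.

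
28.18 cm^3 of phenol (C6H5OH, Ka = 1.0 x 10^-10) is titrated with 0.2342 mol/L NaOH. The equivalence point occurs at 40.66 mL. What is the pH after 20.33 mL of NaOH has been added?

20.33 mL is exactly half the equivalence volume (40.66/2), i.e. the half-equivalence point.
There, n(HA) = n(A^-), so pH = pKa = -log(1.0 x 10^-10) = 10.00.

10.00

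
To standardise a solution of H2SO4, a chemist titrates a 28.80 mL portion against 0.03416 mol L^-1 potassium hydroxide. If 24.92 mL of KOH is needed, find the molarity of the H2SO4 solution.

n(KOH) delivered = 0.03416 x 0.02492 = 0.0008513 mol.
The reaction is 1 H2SO4 + 2 KOH, so n(H2SO4) = 0.0008513 x 1/2 = 0.0004256 mol.
[H2SO4] = 0.0004256 mol / 0.02880 L = 0.0148 M.

0.0148 M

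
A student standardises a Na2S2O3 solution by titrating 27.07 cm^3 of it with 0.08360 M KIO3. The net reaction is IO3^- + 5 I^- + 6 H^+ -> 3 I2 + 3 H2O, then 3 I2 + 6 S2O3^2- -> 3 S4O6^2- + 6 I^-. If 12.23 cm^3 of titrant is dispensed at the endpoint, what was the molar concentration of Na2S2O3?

0.227 M

n(KIO3) = 0.08360 x 0.01223 = 0.001022 mol.
From the balanced equation, 1 mol KIO3 reacts with 6 mol Na2S2O3, so n(Na2S2O3) = 0.001022 x 6/1 = 0.006135 mol.
[Na2S2O3] = 0.006135 / 0.02707 L = 0.227 M.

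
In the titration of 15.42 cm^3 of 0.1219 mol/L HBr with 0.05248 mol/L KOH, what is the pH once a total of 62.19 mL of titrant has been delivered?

n(acid) = 0.1219 x 0.01542 = 0.001880 mol; n(KOH) added = 0.05248 x 0.06219 = 0.003264 mol.
Base is in excess by 0.003264 - 0.001880 = 0.001384 mol in a total volume of 0.07761 L.
[OH^-] = 0.001384/0.07761 = 0.01783 M, so pOH = 1.75 and pH = 14.00 - 1.75 = 12.25.

12.25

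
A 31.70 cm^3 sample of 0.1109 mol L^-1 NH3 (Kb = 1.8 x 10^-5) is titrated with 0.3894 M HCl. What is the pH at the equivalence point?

n(NH3) = 0.1109 x 0.03170 = 0.003516 mol; V(HCl) at equivalence = 0.003516/0.3894 = 0.009028 L.
At equivalence the base is fully converted to NH4+; total volume = 0.04073 L, so [NH4+] = 0.003516/0.04073 = 0.08632 M.
Ka(NH4+) = Kw/Kb = 1.0e-14 / 1.8 x 10^-5 = 5.56e-10.
[H^+] = sqrt(Ka x [NH4+]) = sqrt(5.56e-10 x 0.08632) = 6.92e-6 M.
pH = -log(6.92e-6) = 5.16.

5.16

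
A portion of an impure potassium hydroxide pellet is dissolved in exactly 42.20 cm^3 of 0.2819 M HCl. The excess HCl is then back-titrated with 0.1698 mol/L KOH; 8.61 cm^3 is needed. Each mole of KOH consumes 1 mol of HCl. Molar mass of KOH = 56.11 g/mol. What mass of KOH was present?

Total n(HCl) added = 0.2819 x 0.04220 = 0.01190 mol.
n(KOH) used = 0.1698 x 0.008610 = 0.001462 mol, which equals the excess n(HCl).
So n(HCl) consumed by the sample = 0.01190 - 0.001462 = 0.01043 mol.
n(KOH) = 0.01043 / 1 = 0.01043 mol.
mass = 0.01043 mol x 56.11 g/mol = 0.585 g.

0.585 g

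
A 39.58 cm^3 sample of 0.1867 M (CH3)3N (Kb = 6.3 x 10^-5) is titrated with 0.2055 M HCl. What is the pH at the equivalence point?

n((CH3)3N) = 0.1867 x 0.03958 = 0.007390 mol; V(HCl) at equivalence = 0.007390/0.2055 = 0.03596 L.
At equivalence the base is fully converted to (CH3)3NH+; total volume = 0.07554 L, so [(CH3)3NH+] = 0.007390/0.07554 = 0.09782 M.
Ka((CH3)3NH+) = Kw/Kb = 1.0e-14 / 6.3 x 10^-5 = 1.59e-10.
[H^+] = sqrt(Ka x [(CH3)3NH+]) = sqrt(1.59e-10 x 0.09782) = 3.94e-6 M.
pH = -log(3.94e-6) = 5.40.

5.40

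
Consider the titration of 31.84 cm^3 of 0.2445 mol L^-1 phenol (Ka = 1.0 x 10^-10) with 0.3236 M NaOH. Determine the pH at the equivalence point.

11.57

n(C6H5OH) = 0.2445 x 0.03184 = 0.007785 mol; V(NaOH) at equivalence = 0.007785/0.3236 = 0.02406 L.
At equivalence all the acid is converted to C6H5O-; total volume = 0.03184 + 0.02406 = 0.05590 L, so [C6H5O-] = 0.007785/0.05590 = 0.1393 M.
Kb = Kw/Ka = 1.0e-14 / 1.0 x 10^-10 = 0.000100.
[OH^-] = sqrt(Kb x [C6H5O-]) = sqrt(0.000100 x 0.1393) = 0.00373 M.
pOH = 2.43, so pH = 14.00 - 2.43 = 11.57.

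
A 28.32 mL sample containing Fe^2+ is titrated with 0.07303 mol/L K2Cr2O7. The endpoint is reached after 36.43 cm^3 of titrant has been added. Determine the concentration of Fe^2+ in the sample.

n(K2Cr2O7) = 0.07303 x 0.03643 = 0.002660 mol.
From the balanced equation, 1 mol K2Cr2O7 reacts with 6 mol Fe^2+, so n(Fe^2+) = 0.002660 x 6/1 = 0.01596 mol.
[Fe^2+] = 0.01596 / 0.02832 L = 0.564 M.

0.564 M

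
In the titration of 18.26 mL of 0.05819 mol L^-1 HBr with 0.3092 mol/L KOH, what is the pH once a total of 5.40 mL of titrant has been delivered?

12.41

n(acid) = 0.05819 x 0.01826 = 0.001063 mol; n(KOH) added = 0.3092 x 0.005400 = 0.001670 mol.
Base is in excess by 0.001670 - 0.001063 = 0.0006071 mol in a total volume of 0.02366 L.
[OH^-] = 0.0006071/0.02366 = 0.02566 M, so pOH = 1.59 and pH = 14.00 - 1.59 = 12.41.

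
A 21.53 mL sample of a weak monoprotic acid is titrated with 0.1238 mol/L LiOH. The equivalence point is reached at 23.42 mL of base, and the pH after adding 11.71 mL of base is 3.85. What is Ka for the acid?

1.4 x 10^-4

11.71 mL is half of the equivalence volume, so this is the half-equivalence point where [HA] = [A^-].
At half-equivalence pH = pKa, so pKa = 3.85.
Ka = 10^(-3.85) = 1.4 x 10^-4.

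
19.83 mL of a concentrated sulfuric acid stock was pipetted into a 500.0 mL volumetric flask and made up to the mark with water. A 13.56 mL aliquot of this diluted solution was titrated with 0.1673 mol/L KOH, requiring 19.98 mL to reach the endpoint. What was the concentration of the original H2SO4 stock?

3.11 M

n(KOH) = 0.1673 x 0.01998 = 0.003343 mol.
n(H2SO4) in the aliquot = 0.003343 x 1/2 = 0.001671 mol.
[diluted H2SO4] = 0.001671 / 0.01356 = 0.1233 M.
Dilution factor = 500.0/19.83 = 25.21, so [stock] = 0.1233 x 25.21 = 3.11 M.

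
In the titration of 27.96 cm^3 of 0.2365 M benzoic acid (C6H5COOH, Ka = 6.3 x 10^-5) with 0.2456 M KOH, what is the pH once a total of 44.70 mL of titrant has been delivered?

n(acid) = 0.2365 x 0.02796 = 0.006613 mol; n(KOH) added = 0.2456 x 0.04470 = 0.01098 mol.
Base is in excess by 0.01098 - 0.006613 = 0.004366 mol in a total volume of 0.07266 L.
[OH^-] = 0.004366/0.07266 = 0.06009 M, so pOH = 1.22 and pH = 14.00 - 1.22 = 12.78.

12.78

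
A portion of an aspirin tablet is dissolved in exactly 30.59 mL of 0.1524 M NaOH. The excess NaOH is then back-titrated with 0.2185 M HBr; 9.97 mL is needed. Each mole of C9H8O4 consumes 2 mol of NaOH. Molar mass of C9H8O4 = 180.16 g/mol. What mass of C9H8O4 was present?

Total n(NaOH) added = 0.1524 x 0.03059 = 0.004662 mol.
n(HBr) used = 0.2185 x 0.009970 = 0.002178 mol, which equals the excess n(NaOH).
So n(NaOH) consumed by the sample = 0.004662 - 0.002178 = 0.002483 mol.
n(C9H8O4) = 0.002483 / 2 = 0.001242 mol.
mass = 0.001242 mol x 180.16 g/mol = 0.224 g.

0.224 g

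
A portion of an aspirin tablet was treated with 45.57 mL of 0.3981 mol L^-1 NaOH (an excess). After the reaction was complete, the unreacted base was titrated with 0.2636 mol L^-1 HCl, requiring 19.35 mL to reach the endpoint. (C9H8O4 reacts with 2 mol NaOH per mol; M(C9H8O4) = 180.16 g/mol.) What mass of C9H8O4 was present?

1.17 g

Total n(NaOH) added = 0.3981 x 0.04557 = 0.01814 mol.
n(HCl) used = 0.2636 x 0.01935 = 0.005101 mol, which equals the excess n(NaOH).
So n(NaOH) consumed by the sample = 0.01814 - 0.005101 = 0.01304 mol.
n(C9H8O4) = 0.01304 / 2 = 0.006520 mol.
mass = 0.006520 mol x 180.16 g/mol = 1.17 g.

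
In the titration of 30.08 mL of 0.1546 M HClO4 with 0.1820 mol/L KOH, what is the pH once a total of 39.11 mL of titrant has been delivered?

n(acid) = 0.1546 x 0.03008 = 0.004650 mol; n(KOH) added = 0.1820 x 0.03911 = 0.007118 mol.
Base is in excess by 0.007118 - 0.004650 = 0.002468 mol in a total volume of 0.06919 L.
[OH^-] = 0.002468/0.06919 = 0.03566 M, so pOH = 1.45 and pH = 14.00 - 1.45 = 12.55.

12.55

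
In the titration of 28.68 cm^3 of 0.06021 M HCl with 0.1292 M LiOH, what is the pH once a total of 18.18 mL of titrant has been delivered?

12.12

n(acid) = 0.06021 x 0.02868 = 0.001727 mol; n(LiOH) added = 0.1292 x 0.01818 = 0.002349 mol.
Base is in excess by 0.002349 - 0.001727 = 0.0006220 mol in a total volume of 0.04686 L.
[OH^-] = 0.0006220/0.04686 = 0.01327 M, so pOH = 1.88 and pH = 14.00 - 1.88 = 12.12.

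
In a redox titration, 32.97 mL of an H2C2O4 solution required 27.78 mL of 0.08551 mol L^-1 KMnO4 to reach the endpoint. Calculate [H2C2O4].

0.180 M

n(KMnO4) = 0.08551 x 0.02778 = 0.002375 mol.
From the balanced equation, 2 mol KMnO4 reacts with 5 mol H2C2O4, so n(H2C2O4) = 0.002375 x 5/2 = 0.005939 mol.
[H2C2O4] = 0.005939 / 0.03297 L = 0.180 M.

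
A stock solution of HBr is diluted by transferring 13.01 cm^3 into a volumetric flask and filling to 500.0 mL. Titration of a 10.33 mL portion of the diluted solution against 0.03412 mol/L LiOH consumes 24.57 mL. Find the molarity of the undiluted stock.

n(LiOH) = 0.03412 x 0.02457 = 0.0008383 mol.
n(HBr) in the aliquot = 0.0008383 mol.
[diluted HBr] = 0.0008383 / 0.01033 = 0.08115 M.
Dilution factor = 500.0/13.01 = 38.43, so [stock] = 0.08115 x 38.43 = 3.12 M.

3.12 M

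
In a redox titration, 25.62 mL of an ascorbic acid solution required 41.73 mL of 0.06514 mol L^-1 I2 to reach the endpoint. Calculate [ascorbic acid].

n(I2) = 0.06514 x 0.04173 = 0.002718 mol.
From the balanced equation, 1 mol I2 reacts with 1 mol ascorbic acid, so n(ascorbic acid) = 0.002718 x 1/1 = 0.002718 mol.
[ascorbic acid] = 0.002718 / 0.02562 L = 0.106 M.

0.106 M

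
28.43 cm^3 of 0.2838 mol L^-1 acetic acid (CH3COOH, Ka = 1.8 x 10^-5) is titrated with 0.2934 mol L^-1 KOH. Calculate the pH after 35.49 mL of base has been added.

12.56

n(acid) = 0.2838 x 0.02843 = 0.008068 mol; n(KOH) added = 0.2934 x 0.03549 = 0.01041 mol.
Base is in excess by 0.01041 - 0.008068 = 0.002344 mol in a total volume of 0.06392 L.
[OH^-] = 0.002344/0.06392 = 0.03668 M, so pOH = 1.44 and pH = 14.00 - 1.44 = 12.56.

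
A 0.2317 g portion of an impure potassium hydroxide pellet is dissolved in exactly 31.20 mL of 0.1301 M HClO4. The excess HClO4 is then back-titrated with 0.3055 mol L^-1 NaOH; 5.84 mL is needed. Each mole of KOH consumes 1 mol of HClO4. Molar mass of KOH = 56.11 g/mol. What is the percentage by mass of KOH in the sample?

Total n(HClO4) added = 0.1301 x 0.03120 = 0.004059 mol.
n(NaOH) used = 0.3055 x 0.005840 = 0.001784 mol, which equals the excess n(HClO4).
So n(HClO4) consumed by the sample = 0.004059 - 0.001784 = 0.002275 mol.
n(KOH) = 0.002275 / 1 = 0.002275 mol.
mass KOH = 0.002275 x 56.11 = 0.1277 g, so %KOH = 0.1277/0.2317 x 100 = 55.1%.

55.1%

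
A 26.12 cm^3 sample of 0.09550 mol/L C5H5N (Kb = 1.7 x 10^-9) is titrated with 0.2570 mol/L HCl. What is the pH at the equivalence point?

n(C5H5N) = 0.09550 x 0.02612 = 0.002494 mol; V(HCl) at equivalence = 0.002494/0.2570 = 0.009706 L.
At equivalence the base is fully converted to C5H5NH+; total volume = 0.03583 L, so [C5H5NH+] = 0.002494/0.03583 = 0.06963 M.
Ka(C5H5NH+) = Kw/Kb = 1.0e-14 / 1.7 x 10^-9 = 5.88e-6.
[H^+] = sqrt(Ka x [C5H5NH+]) = sqrt(5.88e-6 x 0.06963) = 0.000640 M.
pH = -log(0.000640) = 3.19.

3.19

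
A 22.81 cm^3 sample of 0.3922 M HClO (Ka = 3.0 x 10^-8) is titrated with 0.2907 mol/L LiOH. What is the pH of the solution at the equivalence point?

10.37

n(HClO) = 0.3922 x 0.02281 = 0.008946 mol; V(LiOH) at equivalence = 0.008946/0.2907 = 0.03077 L.
At equivalence all the acid is converted to ClO-; total volume = 0.02281 + 0.03077 = 0.05358 L, so [ClO-] = 0.008946/0.05358 = 0.1670 M.
Kb = Kw/Ka = 1.0e-14 / 3.0 x 10^-8 = 3.33e-7.
[OH^-] = sqrt(Kb x [ClO-]) = sqrt(3.33e-7 x 0.1670) = 0.000236 M.
pOH = 3.63, so pH = 14.00 - 3.63 = 10.37.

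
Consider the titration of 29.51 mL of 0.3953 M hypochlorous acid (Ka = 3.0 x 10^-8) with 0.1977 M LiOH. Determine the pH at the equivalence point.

n(HClO) = 0.3953 x 0.02951 = 0.01167 mol; V(LiOH) at equivalence = 0.01167/0.1977 = 0.05901 L.
At equivalence all the acid is converted to ClO-; total volume = 0.02951 + 0.05901 = 0.08852 L, so [ClO-] = 0.01167/0.08852 = 0.1318 M.
Kb = Kw/Ka = 1.0e-14 / 3.0 x 10^-8 = 3.33e-7.
[OH^-] = sqrt(Kb x [ClO-]) = sqrt(3.33e-7 x 0.1318) = 0.000210 M.
pOH = 3.68, so pH = 14.00 - 3.68 = 10.32.

10.32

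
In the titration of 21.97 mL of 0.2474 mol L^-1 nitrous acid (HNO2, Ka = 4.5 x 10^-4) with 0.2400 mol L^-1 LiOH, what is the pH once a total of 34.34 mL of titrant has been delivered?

12.70

n(acid) = 0.2474 x 0.02197 = 0.005435 mol; n(LiOH) added = 0.2400 x 0.03434 = 0.008242 mol.
Base is in excess by 0.008242 - 0.005435 = 0.002806 mol in a total volume of 0.05631 L.
[OH^-] = 0.002806/0.05631 = 0.04984 M, so pOH = 1.30 and pH = 14.00 - 1.30 = 12.70.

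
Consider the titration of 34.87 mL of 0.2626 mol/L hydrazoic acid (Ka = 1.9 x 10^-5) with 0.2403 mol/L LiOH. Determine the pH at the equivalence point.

n(HN3) = 0.2626 x 0.03487 = 0.009157 mol; V(LiOH) at equivalence = 0.009157/0.2403 = 0.03811 L.
At equivalence all the acid is converted to N3-; total volume = 0.03487 + 0.03811 = 0.07298 L, so [N3-] = 0.009157/0.07298 = 0.1255 M.
Kb = Kw/Ka = 1.0e-14 / 1.9 x 10^-5 = 5.26e-10.
[OH^-] = sqrt(Kb x [N3-]) = sqrt(5.26e-10 x 0.1255) = 8.13e-6 M.
pOH = 5.09, so pH = 14.00 - 5.09 = 8.91.

8.91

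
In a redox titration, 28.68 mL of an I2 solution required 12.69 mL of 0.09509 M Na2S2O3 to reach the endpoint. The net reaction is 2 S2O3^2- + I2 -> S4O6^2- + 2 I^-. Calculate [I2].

n(Na2S2O3) = 0.09509 x 0.01269 = 0.001207 mol.
From the balanced equation, 2 mol Na2S2O3 reacts with 1 mol I2, so n(I2) = 0.001207 x 1/2 = 0.0006033 mol.
[I2] = 0.0006033 / 0.02868 L = 0.0210 M.

0.0210 M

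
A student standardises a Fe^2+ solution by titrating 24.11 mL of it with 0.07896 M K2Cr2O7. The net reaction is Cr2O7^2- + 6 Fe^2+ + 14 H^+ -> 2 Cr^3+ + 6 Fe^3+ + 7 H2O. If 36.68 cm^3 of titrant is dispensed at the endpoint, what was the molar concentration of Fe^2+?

0.721 M

n(K2Cr2O7) = 0.07896 x 0.03668 = 0.002896 mol.
From the balanced equation, 1 mol K2Cr2O7 reacts with 6 mol Fe^2+, so n(Fe^2+) = 0.002896 x 6/1 = 0.01738 mol.
[Fe^2+] = 0.01738 / 0.02411 L = 0.721 M.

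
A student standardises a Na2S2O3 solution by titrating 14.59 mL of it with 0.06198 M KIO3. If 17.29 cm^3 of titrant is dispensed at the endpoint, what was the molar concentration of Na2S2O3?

n(KIO3) = 0.06198 x 0.01729 = 0.001072 mol.
From the balanced equation, 1 mol KIO3 reacts with 6 mol Na2S2O3, so n(Na2S2O3) = 0.001072 x 6/1 = 0.006430 mol.
[Na2S2O3] = 0.006430 / 0.01459 L = 0.441 M.

0.441 M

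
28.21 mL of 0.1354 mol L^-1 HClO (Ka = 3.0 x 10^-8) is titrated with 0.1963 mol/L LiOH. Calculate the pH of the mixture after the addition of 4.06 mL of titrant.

6.94

Initial n(HClO) = 0.1354 x 0.02821 = 0.003820 mol.
n(LiOH) added = 0.1963 x 0.004060 = 0.0007970 mol, converting that many moles of HClO to ClO-.
Remaining n(HClO) = 0.003023 mol; n(ClO-) = 0.0007970 mol.
By Henderson-Hasselbalch, pH = pKa + log([A^-]/[HA]) = 7.52 + log(0.0007970/0.003023) = 7.52 + (-0.58) = 6.94.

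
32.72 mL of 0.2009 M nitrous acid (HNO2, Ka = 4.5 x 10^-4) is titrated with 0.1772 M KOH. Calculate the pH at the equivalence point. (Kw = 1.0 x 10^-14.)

n(HNO2) = 0.2009 x 0.03272 = 0.006573 mol; V(KOH) at equivalence = 0.006573/0.1772 = 0.03710 L.
At equivalence all the acid is converted to NO2-; total volume = 0.03272 + 0.03710 = 0.06982 L, so [NO2-] = 0.006573/0.06982 = 0.09415 M.
Kb = Kw/Ka = 1.0e-14 / 4.5 x 10^-4 = 2.22e-11.
[OH^-] = sqrt(Kb x [NO2-]) = sqrt(2.22e-11 x 0.09415) = 1.45e-6 M.
pOH = 5.84, so pH = 14.00 - 5.84 = 8.16.

8.16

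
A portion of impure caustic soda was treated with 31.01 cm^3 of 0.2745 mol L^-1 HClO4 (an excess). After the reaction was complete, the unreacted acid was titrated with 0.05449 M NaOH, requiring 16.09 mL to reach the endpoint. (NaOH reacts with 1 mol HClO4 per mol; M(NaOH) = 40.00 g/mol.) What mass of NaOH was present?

Total n(HClO4) added = 0.2745 x 0.03101 = 0.008512 mol.
n(NaOH) used = 0.05449 x 0.01609 = 0.0008767 mol, which equals the excess n(HClO4).
So n(HClO4) consumed by the sample = 0.008512 - 0.0008767 = 0.007636 mol.
n(NaOH) = 0.007636 / 1 = 0.007636 mol.
mass = 0.007636 mol x 40.00 g/mol = 0.305 g.

0.305 g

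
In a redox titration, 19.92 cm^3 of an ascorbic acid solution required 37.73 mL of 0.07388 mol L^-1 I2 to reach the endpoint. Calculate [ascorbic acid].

0.140 M

n(I2) = 0.07388 x 0.03773 = 0.002787 mol.
From the balanced equation, 1 mol I2 reacts with 1 mol ascorbic acid, so n(ascorbic acid) = 0.002787 x 1/1 = 0.002787 mol.
[ascorbic acid] = 0.002787 / 0.01992 L = 0.140 M.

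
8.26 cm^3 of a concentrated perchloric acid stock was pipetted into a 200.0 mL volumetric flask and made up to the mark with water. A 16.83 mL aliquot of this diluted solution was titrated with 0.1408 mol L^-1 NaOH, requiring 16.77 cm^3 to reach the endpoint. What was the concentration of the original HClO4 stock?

n(NaOH) = 0.1408 x 0.01677 = 0.002361 mol.
n(HClO4) in the aliquot = 0.002361 mol.
[diluted HClO4] = 0.002361 / 0.01683 = 0.1403 M.
Dilution factor = 200.0/8.260 = 24.21, so [stock] = 0.1403 x 24.21 = 3.40 M.

3.40 M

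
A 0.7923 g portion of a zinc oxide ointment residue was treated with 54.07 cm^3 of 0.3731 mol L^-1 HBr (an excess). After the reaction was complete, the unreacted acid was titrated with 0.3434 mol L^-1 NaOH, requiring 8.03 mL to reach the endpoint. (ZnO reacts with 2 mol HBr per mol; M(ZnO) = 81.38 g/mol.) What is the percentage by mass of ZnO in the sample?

Total n(HBr) added = 0.3731 x 0.05407 = 0.02017 mol.
n(NaOH) used = 0.3434 x 0.008030 = 0.002758 mol, which equals the excess n(HBr).
So n(HBr) consumed by the sample = 0.02017 - 0.002758 = 0.01742 mol.
n(ZnO) = 0.01742 / 2 = 0.008708 mol.
mass ZnO = 0.008708 x 81.38 = 0.7087 g, so %ZnO = 0.7087/0.7923 x 100 = 89.4%.

89.4%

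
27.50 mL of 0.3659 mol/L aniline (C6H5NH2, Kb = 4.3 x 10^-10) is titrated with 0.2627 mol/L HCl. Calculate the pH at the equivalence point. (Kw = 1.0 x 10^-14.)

2.72

n(C6H5NH2) = 0.3659 x 0.02750 = 0.01006 mol; V(HCl) at equivalence = 0.01006/0.2627 = 0.03830 L.
At equivalence the base is fully converted to C6H5NH3+; total volume = 0.06580 L, so [C6H5NH3+] = 0.01006/0.06580 = 0.1529 M.
Ka(C6H5NH3+) = Kw/Kb = 1.0e-14 / 4.3 x 10^-10 = 2.33e-5.
[H^+] = sqrt(Ka x [C6H5NH3+]) = sqrt(2.33e-5 x 0.1529) = 0.00189 M.
pH = -log(0.00189) = 2.72.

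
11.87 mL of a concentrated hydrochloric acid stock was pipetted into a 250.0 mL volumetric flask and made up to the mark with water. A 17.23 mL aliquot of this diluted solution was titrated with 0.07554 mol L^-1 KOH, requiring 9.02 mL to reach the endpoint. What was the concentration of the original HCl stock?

0.833 M

n(KOH) = 0.07554 x 0.009020 = 0.0006814 mol.
n(HCl) in the aliquot = 0.0006814 mol.
[diluted HCl] = 0.0006814 / 0.01723 = 0.03955 M.
Dilution factor = 250.0/11.87 = 21.06, so [stock] = 0.03955 x 21.06 = 0.833 M.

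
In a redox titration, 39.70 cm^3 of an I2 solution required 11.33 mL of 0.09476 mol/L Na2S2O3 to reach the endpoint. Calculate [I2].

0.0135 M

n(Na2S2O3) = 0.09476 x 0.01133 = 0.001074 mol.
From the balanced equation, 2 mol Na2S2O3 reacts with 1 mol I2, so n(I2) = 0.001074 x 1/2 = 0.0005368 mol.
[I2] = 0.0005368 / 0.03970 L = 0.0135 M.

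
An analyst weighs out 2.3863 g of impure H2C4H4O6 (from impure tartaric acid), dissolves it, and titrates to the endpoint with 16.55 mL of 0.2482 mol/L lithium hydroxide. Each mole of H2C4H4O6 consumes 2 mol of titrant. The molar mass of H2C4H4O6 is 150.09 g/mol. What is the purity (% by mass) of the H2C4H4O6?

n(LiOH) = 0.2482 x 0.01655 = 0.004108 mol.
n(H2C4H4O6) = 0.004108 / 2 = 0.002054 mol.
mass of H2C4H4O6 = 0.002054 x 150.09 = 0.3083 g.
% purity = 0.3083 / 2.3863 x 100 = 12.9%.

12.9%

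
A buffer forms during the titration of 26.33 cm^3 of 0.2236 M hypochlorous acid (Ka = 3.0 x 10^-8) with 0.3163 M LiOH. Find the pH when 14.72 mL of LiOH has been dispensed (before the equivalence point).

8.10

Initial n(HClO) = 0.2236 x 0.02633 = 0.005887 mol.
n(LiOH) added = 0.3163 x 0.01472 = 0.004656 mol, converting that many moles of HClO to ClO-.
Remaining n(HClO) = 0.001231 mol; n(ClO-) = 0.004656 mol.
By Henderson-Hasselbalch, pH = pKa + log([A^-]/[HA]) = 7.52 + log(0.004656/0.001231) = 7.52 + (+0.58) = 8.10.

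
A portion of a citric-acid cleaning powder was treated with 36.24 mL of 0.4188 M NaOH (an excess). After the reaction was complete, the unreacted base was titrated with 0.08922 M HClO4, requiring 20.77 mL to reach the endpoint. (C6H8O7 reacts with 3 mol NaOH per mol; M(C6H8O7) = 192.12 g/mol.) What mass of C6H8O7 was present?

0.853 g

Total n(NaOH) added = 0.4188 x 0.03624 = 0.01518 mol.
n(HClO4) used = 0.08922 x 0.02077 = 0.001853 mol, which equals the excess n(NaOH).
So n(NaOH) consumed by the sample = 0.01518 - 0.001853 = 0.01332 mol.
n(C6H8O7) = 0.01332 / 3 = 0.004441 mol.
mass = 0.004441 mol x 192.12 g/mol = 0.853 g.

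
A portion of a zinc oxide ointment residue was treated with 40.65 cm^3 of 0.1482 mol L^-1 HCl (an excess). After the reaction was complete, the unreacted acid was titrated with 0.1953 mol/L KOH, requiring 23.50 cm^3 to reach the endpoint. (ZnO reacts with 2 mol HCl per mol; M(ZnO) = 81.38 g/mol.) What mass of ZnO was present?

Total n(HCl) added = 0.1482 x 0.04065 = 0.006024 mol.
n(KOH) used = 0.1953 x 0.02350 = 0.004590 mol, which equals the excess n(HCl).
So n(HCl) consumed by the sample = 0.006024 - 0.004590 = 0.001435 mol.
n(ZnO) = 0.001435 / 2 = 0.0007174 mol.
mass = 0.0007174 mol x 81.38 g/mol = 0.0584 g.

0.0584 g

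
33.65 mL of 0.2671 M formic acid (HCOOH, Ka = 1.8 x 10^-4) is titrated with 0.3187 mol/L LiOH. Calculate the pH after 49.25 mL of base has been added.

n(acid) = 0.2671 x 0.03365 = 0.008988 mol; n(LiOH) added = 0.3187 x 0.04925 = 0.01570 mol.
Base is in excess by 0.01570 - 0.008988 = 0.006708 mol in a total volume of 0.08290 L.
[OH^-] = 0.006708/0.08290 = 0.08092 M, so pOH = 1.09 and pH = 14.00 - 1.09 = 12.91.

12.91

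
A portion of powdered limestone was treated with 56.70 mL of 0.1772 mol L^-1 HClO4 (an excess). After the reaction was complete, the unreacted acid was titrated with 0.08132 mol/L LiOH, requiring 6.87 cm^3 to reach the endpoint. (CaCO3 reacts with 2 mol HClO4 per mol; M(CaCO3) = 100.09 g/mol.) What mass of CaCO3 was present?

Total n(HClO4) added = 0.1772 x 0.05670 = 0.01005 mol.
n(LiOH) used = 0.08132 x 0.006870 = 0.0005587 mol, which equals the excess n(HClO4).
So n(HClO4) consumed by the sample = 0.01005 - 0.0005587 = 0.009489 mol.
n(CaCO3) = 0.009489 / 2 = 0.004744 mol.
mass = 0.004744 mol x 100.09 g/mol = 0.475 g.

0.475 g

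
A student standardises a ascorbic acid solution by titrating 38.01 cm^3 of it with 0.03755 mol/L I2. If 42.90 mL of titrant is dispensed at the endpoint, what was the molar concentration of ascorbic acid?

0.0424 M

n(I2) = 0.03755 x 0.04290 = 0.001611 mol.
From the balanced equation, 1 mol I2 reacts with 1 mol ascorbic acid, so n(ascorbic acid) = 0.001611 x 1/1 = 0.001611 mol.
[ascorbic acid] = 0.001611 / 0.03801 L = 0.0424 M.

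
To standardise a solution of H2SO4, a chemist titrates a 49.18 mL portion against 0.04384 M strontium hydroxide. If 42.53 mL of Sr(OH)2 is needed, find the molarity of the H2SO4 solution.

n(Sr(OH)2) delivered = 0.04384 x 0.04253 = 0.001865 mol.
For a 1:1 reaction, n(H2SO4) = 0.001865 mol.
[H2SO4] = 0.001865 mol / 0.04918 L = 0.0379 M.

0.0379 M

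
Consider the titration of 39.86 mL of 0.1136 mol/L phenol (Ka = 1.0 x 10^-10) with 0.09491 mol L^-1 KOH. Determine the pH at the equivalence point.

11.36

n(C6H5OH) = 0.1136 x 0.03986 = 0.004528 mol; V(KOH) at equivalence = 0.004528/0.09491 = 0.04771 L.
At equivalence all the acid is converted to C6H5O-; total volume = 0.03986 + 0.04771 = 0.08757 L, so [C6H5O-] = 0.004528/0.08757 = 0.05171 M.
Kb = Kw/Ka = 1.0e-14 / 1.0 x 10^-10 = 0.000100.
[OH^-] = sqrt(Kb x [C6H5O-]) = sqrt(0.000100 x 0.05171) = 0.00227 M.
pOH = 2.64, so pH = 14.00 - 2.64 = 11.36.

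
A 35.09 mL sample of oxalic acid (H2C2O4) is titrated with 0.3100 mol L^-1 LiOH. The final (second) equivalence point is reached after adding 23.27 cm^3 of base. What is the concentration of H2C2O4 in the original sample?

n(LiOH) = 0.3100 x 0.02327 = 0.007214 mol.
At the final (second) equivalence point, 2 mol OH^- react per mol H2C2O4, so n(H2C2O4) = 0.007214 / 2 = 0.003607 mol.
[H2C2O4] = 0.003607 / 0.03509 L = 0.103 M.

0.103 M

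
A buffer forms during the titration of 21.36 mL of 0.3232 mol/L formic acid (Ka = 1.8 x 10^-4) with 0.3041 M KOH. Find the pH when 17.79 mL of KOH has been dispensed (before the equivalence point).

Initial n(HCOOH) = 0.3232 x 0.02136 = 0.006904 mol.
n(KOH) added = 0.3041 x 0.01779 = 0.005410 mol, converting that many moles of HCOOH to HCOO-.
Remaining n(HCOOH) = 0.001494 mol; n(HCOO-) = 0.005410 mol.
By Henderson-Hasselbalch, pH = pKa + log([A^-]/[HA]) = 3.74 + log(0.005410/0.001494) = 3.74 + (+0.56) = 4.30.

4.30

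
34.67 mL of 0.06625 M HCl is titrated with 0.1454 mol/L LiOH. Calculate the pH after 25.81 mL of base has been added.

n(acid) = 0.06625 x 0.03467 = 0.002297 mol; n(LiOH) added = 0.1454 x 0.02581 = 0.003753 mol.
Base is in excess by 0.003753 - 0.002297 = 0.001456 mol in a total volume of 0.06048 L.
[OH^-] = 0.001456/0.06048 = 0.02407 M, so pOH = 1.62 and pH = 14.00 - 1.62 = 12.38.

12.38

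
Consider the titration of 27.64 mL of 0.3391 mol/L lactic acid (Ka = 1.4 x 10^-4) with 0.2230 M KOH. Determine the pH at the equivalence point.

8.49

n(HC3H5O3) = 0.3391 x 0.02764 = 0.009373 mol; V(KOH) at equivalence = 0.009373/0.2230 = 0.04203 L.
At equivalence all the acid is converted to C3H5O3-; total volume = 0.02764 + 0.04203 = 0.06967 L, so [C3H5O3-] = 0.009373/0.06967 = 0.1345 M.
Kb = Kw/Ka = 1.0e-14 / 1.4 x 10^-4 = 7.14e-11.
[OH^-] = sqrt(Kb x [C3H5O3-]) = sqrt(7.14e-11 x 0.1345) = 3.10e-6 M.
pOH = 5.51, so pH = 14.00 - 5.51 = 8.49.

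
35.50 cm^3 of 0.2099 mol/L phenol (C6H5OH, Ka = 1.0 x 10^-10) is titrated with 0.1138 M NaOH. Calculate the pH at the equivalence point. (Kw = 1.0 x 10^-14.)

11.43

n(C6H5OH) = 0.2099 x 0.03550 = 0.007451 mol; V(NaOH) at equivalence = 0.007451/0.1138 = 0.06548 L.
At equivalence all the acid is converted to C6H5O-; total volume = 0.03550 + 0.06548 = 0.1010 L, so [C6H5O-] = 0.007451/0.1010 = 0.07379 M.
Kb = Kw/Ka = 1.0e-14 / 1.0 x 10^-10 = 0.000100.
[OH^-] = sqrt(Kb x [C6H5O-]) = sqrt(0.000100 x 0.07379) = 0.00272 M.
pOH = 2.57, so pH = 14.00 - 2.57 = 11.43.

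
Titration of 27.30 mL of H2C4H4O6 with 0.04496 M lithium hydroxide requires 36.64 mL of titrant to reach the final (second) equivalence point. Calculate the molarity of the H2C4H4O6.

0.0302 M

n(LiOH) = 0.04496 x 0.03664 = 0.001647 mol.
At the final (second) equivalence point, 2 mol OH^- react per mol H2C4H4O6, so n(H2C4H4O6) = 0.001647 / 2 = 0.0008237 mol.
[H2C4H4O6] = 0.0008237 / 0.02730 L = 0.0302 M.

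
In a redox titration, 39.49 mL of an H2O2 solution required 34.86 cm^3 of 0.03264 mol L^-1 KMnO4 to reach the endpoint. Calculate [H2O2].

0.0720 M

n(KMnO4) = 0.03264 x 0.03486 = 0.001138 mol.
From the balanced equation, 2 mol KMnO4 reacts with 5 mol H2O2, so n(H2O2) = 0.001138 x 5/2 = 0.002845 mol.
[H2O2] = 0.002845 / 0.03949 L = 0.0720 M.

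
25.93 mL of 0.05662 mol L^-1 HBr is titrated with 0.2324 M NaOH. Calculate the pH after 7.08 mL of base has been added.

n(acid) = 0.05662 x 0.02593 = 0.001468 mol; n(NaOH) added = 0.2324 x 0.007080 = 0.001645 mol.
Base is in excess by 0.001645 - 0.001468 = 0.0001772 mol in a total volume of 0.03301 L.
[OH^-] = 0.0001772/0.03301 = 0.005369 M, so pOH = 2.27 and pH = 14.00 - 2.27 = 11.73.

11.73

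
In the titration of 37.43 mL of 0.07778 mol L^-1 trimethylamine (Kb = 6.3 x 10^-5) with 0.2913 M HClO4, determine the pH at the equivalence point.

5.51

n((CH3)3N) = 0.07778 x 0.03743 = 0.002911 mol; V(HClO4) at equivalence = 0.002911/0.2913 = 0.009994 L.
At equivalence the base is fully converted to (CH3)3NH+; total volume = 0.04742 L, so [(CH3)3NH+] = 0.002911/0.04742 = 0.06139 M.
Ka((CH3)3NH+) = Kw/Kb = 1.0e-14 / 6.3 x 10^-5 = 1.59e-10.
[H^+] = sqrt(Ka x [(CH3)3NH+]) = sqrt(1.59e-10 x 0.06139) = 3.12e-6 M.
pH = -log(3.12e-6) = 5.51.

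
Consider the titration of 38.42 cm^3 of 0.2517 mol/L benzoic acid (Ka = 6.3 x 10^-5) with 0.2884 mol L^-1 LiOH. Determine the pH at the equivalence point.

8.66

n(C6H5COOH) = 0.2517 x 0.03842 = 0.009670 mol; V(LiOH) at equivalence = 0.009670/0.2884 = 0.03353 L.
At equivalence all the acid is converted to C6H5COO-; total volume = 0.03842 + 0.03353 = 0.07195 L, so [C6H5COO-] = 0.009670/0.07195 = 0.1344 M.
Kb = Kw/Ka = 1.0e-14 / 6.3 x 10^-5 = 1.59e-10.
[OH^-] = sqrt(Kb x [C6H5COO-]) = sqrt(1.59e-10 x 0.1344) = 4.62e-6 M.
pOH = 5.34, so pH = 14.00 - 5.34 = 8.66.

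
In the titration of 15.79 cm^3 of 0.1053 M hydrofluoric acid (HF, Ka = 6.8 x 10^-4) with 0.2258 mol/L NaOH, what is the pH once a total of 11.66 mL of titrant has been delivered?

12.55

n(acid) = 0.1053 x 0.01579 = 0.001663 mol; n(NaOH) added = 0.2258 x 0.01166 = 0.002633 mol.
Base is in excess by 0.002633 - 0.001663 = 0.0009701 mol in a total volume of 0.02745 L.
[OH^-] = 0.0009701/0.02745 = 0.03534 M, so pOH = 1.45 and pH = 14.00 - 1.45 = 12.55.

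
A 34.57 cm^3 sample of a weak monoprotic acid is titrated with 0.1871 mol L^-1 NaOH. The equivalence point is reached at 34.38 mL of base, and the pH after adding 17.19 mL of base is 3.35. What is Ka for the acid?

4.5 x 10^-4

17.19 mL is half of the equivalence volume, so this is the half-equivalence point where [HA] = [A^-].
At half-equivalence pH = pKa, so pKa = 3.35.
Ka = 10^(-3.35) = 4.5 x 10^-4.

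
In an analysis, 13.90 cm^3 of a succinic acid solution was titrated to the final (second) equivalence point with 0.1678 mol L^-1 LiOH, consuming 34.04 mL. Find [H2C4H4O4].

0.205 M

n(LiOH) = 0.1678 x 0.03404 = 0.005712 mol.
At the final (second) equivalence point, 2 mol OH^- react per mol H2C4H4O4, so n(H2C4H4O4) = 0.005712 / 2 = 0.002856 mol.
[H2C4H4O4] = 0.002856 / 0.01390 L = 0.205 M.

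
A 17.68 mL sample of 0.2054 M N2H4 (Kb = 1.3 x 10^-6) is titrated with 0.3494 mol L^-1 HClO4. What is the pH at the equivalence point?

4.50

n(N2H4) = 0.2054 x 0.01768 = 0.003631 mol; V(HClO4) at equivalence = 0.003631/0.3494 = 0.01039 L.
At equivalence the base is fully converted to N2H5+; total volume = 0.02807 L, so [N2H5+] = 0.003631/0.02807 = 0.1294 M.
Ka(N2H5+) = Kw/Kb = 1.0e-14 / 1.3 x 10^-6 = 7.69e-9.
[H^+] = sqrt(Ka x [N2H5+]) = sqrt(7.69e-9 x 0.1294) = 3.15e-5 M.
pH = -log(3.15e-5) = 4.50.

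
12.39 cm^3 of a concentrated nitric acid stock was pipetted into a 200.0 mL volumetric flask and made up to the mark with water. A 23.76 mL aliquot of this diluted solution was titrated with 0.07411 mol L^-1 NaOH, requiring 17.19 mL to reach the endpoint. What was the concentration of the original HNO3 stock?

n(NaOH) = 0.07411 x 0.01719 = 0.001274 mol.
n(HNO3) in the aliquot = 0.001274 mol.
[diluted HNO3] = 0.001274 / 0.02376 = 0.05362 M.
Dilution factor = 200.0/12.39 = 16.14, so [stock] = 0.05362 x 16.14 = 0.865 M.

0.865 M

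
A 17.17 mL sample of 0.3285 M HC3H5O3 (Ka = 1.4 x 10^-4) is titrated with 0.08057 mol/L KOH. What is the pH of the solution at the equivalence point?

n(HC3H5O3) = 0.3285 x 0.01717 = 0.005640 mol; V(KOH) at equivalence = 0.005640/0.08057 = 0.07001 L.
At equivalence all the acid is converted to C3H5O3-; total volume = 0.01717 + 0.07001 = 0.08718 L, so [C3H5O3-] = 0.005640/0.08718 = 0.06470 M.
Kb = Kw/Ka = 1.0e-14 / 1.4 x 10^-4 = 7.14e-11.
[OH^-] = sqrt(Kb x [C3H5O3-]) = sqrt(7.14e-11 x 0.06470) = 2.15e-6 M.
pOH = 5.67, so pH = 14.00 - 5.67 = 8.33.

8.33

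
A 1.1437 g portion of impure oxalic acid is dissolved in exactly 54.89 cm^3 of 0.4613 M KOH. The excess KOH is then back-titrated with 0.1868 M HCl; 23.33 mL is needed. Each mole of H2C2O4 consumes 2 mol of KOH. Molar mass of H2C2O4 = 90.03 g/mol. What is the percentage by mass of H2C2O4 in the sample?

Total n(KOH) added = 0.4613 x 0.05489 = 0.02532 mol.
n(HCl) used = 0.1868 x 0.02333 = 0.004358 mol, which equals the excess n(KOH).
So n(KOH) consumed by the sample = 0.02532 - 0.004358 = 0.02096 mol.
n(H2C2O4) = 0.02096 / 2 = 0.01048 mol.
mass H2C2O4 = 0.01048 x 90.03 = 0.9436 g, so %H2C2O4 = 0.9436/1.1437 x 100 = 82.5%.

82.5%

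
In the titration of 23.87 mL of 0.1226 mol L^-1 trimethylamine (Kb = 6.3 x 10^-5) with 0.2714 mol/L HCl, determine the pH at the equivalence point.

5.44

n((CH3)3N) = 0.1226 x 0.02387 = 0.002926 mol; V(HCl) at equivalence = 0.002926/0.2714 = 0.01078 L.
At equivalence the base is fully converted to (CH3)3NH+; total volume = 0.03465 L, so [(CH3)3NH+] = 0.002926/0.03465 = 0.08445 M.
Ka((CH3)3NH+) = Kw/Kb = 1.0e-14 / 6.3 x 10^-5 = 1.59e-10.
[H^+] = sqrt(Ka x [(CH3)3NH+]) = sqrt(1.59e-10 x 0.08445) = 3.66e-6 M.
pH = -log(3.66e-6) = 5.44.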